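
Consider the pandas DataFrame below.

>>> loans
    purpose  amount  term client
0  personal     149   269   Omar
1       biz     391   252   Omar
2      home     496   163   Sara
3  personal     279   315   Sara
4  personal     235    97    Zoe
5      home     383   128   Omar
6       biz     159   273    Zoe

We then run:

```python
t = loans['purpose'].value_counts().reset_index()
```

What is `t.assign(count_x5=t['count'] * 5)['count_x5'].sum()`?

35

value_counts of purpose:
purpose
personal    3
biz         2
home        2
Name: count, dtype: int64
reset_index():
    purpose  count
0  personal      3
1       biz      2
2      home      2
add column count_x5 = t['count'] * 5:
    purpose  count  count_x5
0  personal      3        15
1       biz      2        10
2      home      2        10
Then the sum of column 'count_x5': 35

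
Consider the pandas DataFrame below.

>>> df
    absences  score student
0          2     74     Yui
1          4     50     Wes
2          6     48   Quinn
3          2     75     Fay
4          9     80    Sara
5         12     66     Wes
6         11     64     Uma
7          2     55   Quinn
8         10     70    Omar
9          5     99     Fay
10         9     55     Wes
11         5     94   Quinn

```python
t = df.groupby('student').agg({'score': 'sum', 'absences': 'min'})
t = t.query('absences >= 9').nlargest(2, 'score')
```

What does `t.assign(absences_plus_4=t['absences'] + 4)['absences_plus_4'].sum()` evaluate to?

group by student: sum(score), min(absences):
         score  absences
student                 
Fay        174         2
Omar        70        10
Quinn      197         2
Sara        80         9
Uma         64        11
Wes        171         4
Yui         74         2
filter rows where absences >= 9:
         score  absences
student                 
Omar        70        10
Sara        80         9
Uma         64        11
take 2 rows with largest score:
         score  absences
student                 
Sara        80         9
Omar        70        10
add column absences_plus_4 = t['absences'] + 4:
         score  absences  absences_plus_4
student                                  
Sara        80         9               13
Omar        70        10               14

27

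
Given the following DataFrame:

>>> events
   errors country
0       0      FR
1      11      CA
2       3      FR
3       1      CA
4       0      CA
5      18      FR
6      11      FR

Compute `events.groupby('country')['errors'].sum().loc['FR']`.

32

group by country, sum of errors:
country
CA    12
FR    32
Name: errors, dtype: int64
value at index 'FR' → 32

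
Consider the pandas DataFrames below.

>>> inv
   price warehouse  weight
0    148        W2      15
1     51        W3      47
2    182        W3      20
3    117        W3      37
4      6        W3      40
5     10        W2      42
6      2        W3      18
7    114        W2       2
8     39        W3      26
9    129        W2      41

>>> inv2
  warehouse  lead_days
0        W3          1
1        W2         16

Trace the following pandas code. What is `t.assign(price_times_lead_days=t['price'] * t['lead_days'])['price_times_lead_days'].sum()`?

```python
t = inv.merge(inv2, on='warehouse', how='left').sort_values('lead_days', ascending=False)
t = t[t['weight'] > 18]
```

2619

merge on 'warehouse' (how='left') → 10 rows:
   price warehouse  weight  lead_days
0    148        W2      15         16
1     51        W3      47          1
2    182        W3      20          1
3    117        W3      37          1
4      6        W3      40          1
5     10        W2      42         16
6      2        W3      18          1
7    114        W2       2         16
8     39        W3      26          1
9    129        W2      41         16
sort by lead_days descending:
   price warehouse  weight  lead_days
0    148        W2      15         16
5     10        W2      42         16
7    114        W2       2         16
9    129        W2      41         16
1     51        W3      47          1
2    182        W3      20          1
3    117        W3      37          1
4      6        W3      40          1
6      2        W3      18          1
8     39        W3      26          1
filter rows where weight > 18:
   price warehouse  weight  lead_days
5     10        W2      42         16
9    129        W2      41         16
1     51        W3      47          1
2    182        W3      20          1
3    117        W3      37          1
4      6        W3      40          1
8     39        W3      26          1
add column price_times_lead_days = t['price'] * t['lead_days']:
   price warehouse  weight  lead_days  price_times_lead_days
5     10        W2      42         16                    160
9    129        W2      41         16                   2064
1     51        W3      47          1                     51
2    182        W3      20          1                    182
3    117        W3      37          1                    117
4      6        W3      40          1                      6
8     39        W3      26          1                     39
So sum() = 2619.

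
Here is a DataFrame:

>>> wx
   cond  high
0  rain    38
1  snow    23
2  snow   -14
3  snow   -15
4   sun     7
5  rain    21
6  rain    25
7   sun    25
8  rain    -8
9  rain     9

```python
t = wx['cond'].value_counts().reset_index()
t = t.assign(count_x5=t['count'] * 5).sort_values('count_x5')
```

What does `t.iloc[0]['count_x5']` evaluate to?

value_counts of cond:
cond
rain    5
snow    3
sun     2
Name: count, dtype: int64
reset_index():
   cond  count
0  rain      5
1  snow      3
2   sun      2
add column count_x5 = t['count'] * 5:
   cond  count  count_x5
0  rain      5        25
1  snow      3        15
2   sun      2        10
sort by count_x5:
   cond  count  count_x5
2   sun      2        10
1  snow      3        15
0  rain      5        25
Then the value at position 0, column 'count_x5': 10

10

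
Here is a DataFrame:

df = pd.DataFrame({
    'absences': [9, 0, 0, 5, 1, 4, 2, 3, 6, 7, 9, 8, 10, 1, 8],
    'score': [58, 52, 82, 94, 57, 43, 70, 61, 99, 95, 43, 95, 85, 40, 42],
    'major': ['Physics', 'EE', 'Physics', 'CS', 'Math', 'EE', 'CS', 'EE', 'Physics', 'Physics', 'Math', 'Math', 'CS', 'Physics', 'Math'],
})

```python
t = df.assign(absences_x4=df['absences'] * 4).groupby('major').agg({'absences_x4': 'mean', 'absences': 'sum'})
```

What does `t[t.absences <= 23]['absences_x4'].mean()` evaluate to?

16.8

add column absences_x4 = df['absences'] * 4:
    absences  score    major  absences_x4
0          9     58  Physics           36
1          0     52       EE            0
2          0     82  Physics            0
3          5     94       CS           20
4          1     57     Math            4
5          4     43       EE           16
6          2     70       CS            8
7          3     61       EE           12
8          6     99  Physics           24
9          7     95  Physics           28
10         9     43     Math           36
11         8     95     Math           32
12        10     85       CS           40
13         1     40  Physics            4
14         8     42     Math           32
group by major: mean(absences_x4), sum(absences):
         absences_x4  absences
major                         
CS         22.666667        17
EE          9.333333         7
Math       26.000000        26
Physics    18.400000        23
filter rows where absences <= 23:
         absences_x4  absences
major                         
CS         22.666667        17
EE          9.333333         7
Physics    18.400000        23
Reading off the mean of column 'absences_x4', we get 16.8.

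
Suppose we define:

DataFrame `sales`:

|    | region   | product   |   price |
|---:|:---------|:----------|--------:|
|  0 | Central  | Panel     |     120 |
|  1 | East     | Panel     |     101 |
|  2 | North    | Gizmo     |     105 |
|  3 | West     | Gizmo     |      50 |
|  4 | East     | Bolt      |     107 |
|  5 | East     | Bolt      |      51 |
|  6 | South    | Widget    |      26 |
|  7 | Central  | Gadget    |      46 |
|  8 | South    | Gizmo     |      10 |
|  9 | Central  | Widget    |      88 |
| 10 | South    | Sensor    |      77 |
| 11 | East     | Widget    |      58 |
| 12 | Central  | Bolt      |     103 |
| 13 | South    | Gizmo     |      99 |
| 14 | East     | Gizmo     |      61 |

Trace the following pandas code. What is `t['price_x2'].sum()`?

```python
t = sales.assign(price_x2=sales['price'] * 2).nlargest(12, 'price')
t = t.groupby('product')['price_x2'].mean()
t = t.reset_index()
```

add column price_x2 = sales['price'] * 2:
     region product  price  price_x2
0   Central   Panel    120       240
1      East   Panel    101       202
2     North   Gizmo    105       210
3      West   Gizmo     50       100
4      East    Bolt    107       214
5      East    Bolt     51       102
6     South  Widget     26        52
7   Central  Gadget     46        92
8     South   Gizmo     10        20
9   Central  Widget     88       176
10    South  Sensor     77       154
11     East  Widget     58       116
12  Central    Bolt    103       206
13    South   Gizmo     99       198
14     East   Gizmo     61       122
take 12 rows with largest price:
     region product  price  price_x2
0   Central   Panel    120       240
4      East    Bolt    107       214
2     North   Gizmo    105       210
12  Central    Bolt    103       206
1      East   Panel    101       202
13    South   Gizmo     99       198
9   Central  Widget     88       176
10    South  Sensor     77       154
14     East   Gizmo     61       122
11     East  Widget     58       116
5      East    Bolt     51       102
3      West   Gizmo     50       100
group by product, mean of price_x2:
product
Bolt      174.0
Gizmo     157.5
Panel     221.0
Sensor    154.0
Widget    146.0
Name: price_x2, dtype: float64
reset_index():
  product  price_x2
0    Bolt     174.0
1   Gizmo     157.5
2   Panel     221.0
3  Sensor     154.0
4  Widget     146.0
sum of column 'price_x2' → 852.5

852.5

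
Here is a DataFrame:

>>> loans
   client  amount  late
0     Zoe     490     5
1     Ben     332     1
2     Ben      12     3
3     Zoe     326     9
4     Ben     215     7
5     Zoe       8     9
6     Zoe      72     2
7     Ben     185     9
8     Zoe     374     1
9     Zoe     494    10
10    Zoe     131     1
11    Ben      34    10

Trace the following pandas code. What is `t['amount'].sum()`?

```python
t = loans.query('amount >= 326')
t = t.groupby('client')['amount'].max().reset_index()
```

filter rows where amount >= 326:
  client  amount  late
0    Zoe     490     5
1    Ben     332     1
3    Zoe     326     9
8    Zoe     374     1
9    Zoe     494    10
group by client, max of amount:
client
Ben    332
Zoe    494
Name: amount, dtype: int64
reset_index():
  client  amount
0    Ben     332
1    Zoe     494

826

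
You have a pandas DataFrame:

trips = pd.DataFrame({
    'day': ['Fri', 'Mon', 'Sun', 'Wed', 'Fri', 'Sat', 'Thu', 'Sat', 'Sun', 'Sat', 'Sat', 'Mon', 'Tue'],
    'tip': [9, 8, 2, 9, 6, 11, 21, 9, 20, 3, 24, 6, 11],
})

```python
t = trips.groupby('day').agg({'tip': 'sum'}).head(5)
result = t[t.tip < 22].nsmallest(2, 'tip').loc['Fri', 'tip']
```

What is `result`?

15

group by day, sum of tip:
     tip
day     
Fri   15
Mon   14
Sat   47
Sun   22
Thu   21
Tue   11
Wed    9
take first 5 rows:
     tip
day     
Fri   15
Mon   14
Sat   47
Sun   22
Thu   21
filter rows where tip < 22:
     tip
day     
Fri   15
Mon   14
Thu   21
take 2 rows with smallest tip:
     tip
day     
Mon   14
Fri   15
The value at row 'Fri', column 'tip' is 15.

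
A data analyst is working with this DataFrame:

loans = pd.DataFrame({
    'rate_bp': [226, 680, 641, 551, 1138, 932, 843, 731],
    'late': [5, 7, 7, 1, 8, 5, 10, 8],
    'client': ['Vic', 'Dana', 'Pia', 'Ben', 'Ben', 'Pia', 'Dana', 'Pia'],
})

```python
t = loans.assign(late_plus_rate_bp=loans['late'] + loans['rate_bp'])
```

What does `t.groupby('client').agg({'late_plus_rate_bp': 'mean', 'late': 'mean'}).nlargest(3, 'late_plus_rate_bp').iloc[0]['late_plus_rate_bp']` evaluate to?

849.0

add column late_plus_rate_bp = loans['late'] + loans['rate_bp']:
   rate_bp  late client  late_plus_rate_bp
0      226     5    Vic                231
1      680     7   Dana                687
2      641     7    Pia                648
3      551     1    Ben                552
4     1138     8    Ben               1146
5      932     5    Pia                937
6      843    10   Dana                853
7      731     8    Pia                739
group by client: mean(late_plus_rate_bp), mean(late):
        late_plus_rate_bp      late
client                             
Ben            849.000000  4.500000
Dana           770.000000  8.500000
Pia            774.666667  6.666667
Vic            231.000000  5.000000
take 3 rows with largest late_plus_rate_bp:
        late_plus_rate_bp      late
client                             
Ben            849.000000  4.500000
Pia            774.666667  6.666667
Dana           770.000000  8.500000
value at position 0, column 'late_plus_rate_bp' → 849.0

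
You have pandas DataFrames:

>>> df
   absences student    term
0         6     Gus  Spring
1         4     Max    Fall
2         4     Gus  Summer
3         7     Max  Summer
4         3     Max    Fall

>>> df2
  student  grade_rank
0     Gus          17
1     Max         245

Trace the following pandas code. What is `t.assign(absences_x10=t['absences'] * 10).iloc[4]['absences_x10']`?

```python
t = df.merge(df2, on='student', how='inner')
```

merge on 'student' (how='inner') → 5 rows:
   absences student    term  grade_rank
0         6     Gus  Spring          17
1         4     Max    Fall         245
2         4     Gus  Summer          17
3         7     Max  Summer         245
4         3     Max    Fall         245
add column absences_x10 = t['absences'] * 10:
   absences student    term  grade_rank  absences_x10
0         6     Gus  Spring          17            60
1         4     Max    Fall         245            40
2         4     Gus  Summer          17            40
3         7     Max  Summer         245            70
4         3     Max    Fall         245            30
So iloc[4]['absences_x10'] = 30.

30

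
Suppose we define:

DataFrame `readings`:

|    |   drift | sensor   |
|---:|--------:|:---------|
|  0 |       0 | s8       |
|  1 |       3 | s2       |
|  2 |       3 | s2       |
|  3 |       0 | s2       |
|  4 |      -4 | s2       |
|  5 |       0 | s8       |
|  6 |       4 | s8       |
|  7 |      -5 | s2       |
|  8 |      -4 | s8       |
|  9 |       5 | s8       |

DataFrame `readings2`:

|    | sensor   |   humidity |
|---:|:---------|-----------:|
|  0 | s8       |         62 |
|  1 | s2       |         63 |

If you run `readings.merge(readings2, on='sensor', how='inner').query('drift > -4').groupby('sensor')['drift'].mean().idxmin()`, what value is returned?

s2

merge on 'sensor' (how='inner') → 10 rows:
   drift sensor  humidity
0      0     s8        62
1      3     s2        63
2      3     s2        63
3      0     s2        63
4     -4     s2        63
5      0     s8        62
6      4     s8        62
7     -5     s2        63
8     -4     s8        62
9      5     s8        62
filter rows where drift > -4:
   drift sensor  humidity
0      0     s8        62
1      3     s2        63
2      3     s2        63
3      0     s2        63
5      0     s8        62
6      4     s8        62
9      5     s8        62
group by sensor, mean of drift:
sensor
s2    2.00
s8    2.25
Name: drift, dtype: float64
So idxmin() = s2.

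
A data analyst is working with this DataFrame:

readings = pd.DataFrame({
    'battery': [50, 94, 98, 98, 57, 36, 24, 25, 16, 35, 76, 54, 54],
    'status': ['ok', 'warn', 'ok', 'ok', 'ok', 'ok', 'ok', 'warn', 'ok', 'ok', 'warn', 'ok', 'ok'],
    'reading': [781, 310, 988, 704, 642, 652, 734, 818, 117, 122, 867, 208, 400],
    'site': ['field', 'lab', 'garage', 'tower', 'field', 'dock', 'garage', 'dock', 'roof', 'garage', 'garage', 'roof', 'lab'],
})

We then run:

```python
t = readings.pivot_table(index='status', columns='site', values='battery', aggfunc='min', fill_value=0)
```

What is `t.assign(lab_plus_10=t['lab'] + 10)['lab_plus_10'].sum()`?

pivot: rows=status, cols=site, min(battery):
site    dock  field  garage  lab  roof  tower
status                                       
ok        36     50      24   54    16     98
warn      25      0      76   94     0      0
add column lab_plus_10 = t['lab'] + 10:
site    dock  field  garage  lab  roof  tower  lab_plus_10
status                                                    
ok        36     50      24   54    16     98           64
warn      25      0      76   94     0      0          104

168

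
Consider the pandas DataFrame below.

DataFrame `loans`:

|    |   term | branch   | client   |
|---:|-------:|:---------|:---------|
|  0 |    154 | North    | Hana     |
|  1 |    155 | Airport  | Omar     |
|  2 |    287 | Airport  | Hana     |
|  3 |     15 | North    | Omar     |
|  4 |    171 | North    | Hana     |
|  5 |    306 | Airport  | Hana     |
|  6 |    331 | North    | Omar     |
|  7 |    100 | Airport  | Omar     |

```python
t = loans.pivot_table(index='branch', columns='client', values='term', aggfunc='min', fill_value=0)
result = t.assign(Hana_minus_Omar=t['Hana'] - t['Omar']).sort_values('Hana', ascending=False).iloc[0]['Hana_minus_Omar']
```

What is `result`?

pivot: rows=branch, cols=client, min(term):
client   Hana  Omar
branch             
Airport   287   100
North     154    15
add column Hana_minus_Omar = t['Hana'] - t['Omar']:
client   Hana  Omar  Hana_minus_Omar
branch                              
Airport   287   100              187
North     154    15              139
sort by Hana descending:
client   Hana  Omar  Hana_minus_Omar
branch                              
Airport   287   100              187
North     154    15              139
So iloc[0]['Hana_minus_Omar'] = 187.

187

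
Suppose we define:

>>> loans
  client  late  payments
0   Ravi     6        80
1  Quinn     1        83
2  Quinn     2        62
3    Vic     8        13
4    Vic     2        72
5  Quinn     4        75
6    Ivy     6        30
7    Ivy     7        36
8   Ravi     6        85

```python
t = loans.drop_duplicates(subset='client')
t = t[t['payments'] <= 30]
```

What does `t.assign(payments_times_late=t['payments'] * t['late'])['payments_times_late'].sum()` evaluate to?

284

drop duplicate client (keep=first):
  client  late  payments
0   Ravi     6        80
1  Quinn     1        83
3    Vic     8        13
6    Ivy     6        30
filter rows where payments <= 30:
  client  late  payments
3    Vic     8        13
6    Ivy     6        30
add column payments_times_late = t['payments'] * t['late']:
  client  late  payments  payments_times_late
3    Vic     8        13                  104
6    Ivy     6        30                  180
Taking the sum of column 'payments_times_late' gives 284.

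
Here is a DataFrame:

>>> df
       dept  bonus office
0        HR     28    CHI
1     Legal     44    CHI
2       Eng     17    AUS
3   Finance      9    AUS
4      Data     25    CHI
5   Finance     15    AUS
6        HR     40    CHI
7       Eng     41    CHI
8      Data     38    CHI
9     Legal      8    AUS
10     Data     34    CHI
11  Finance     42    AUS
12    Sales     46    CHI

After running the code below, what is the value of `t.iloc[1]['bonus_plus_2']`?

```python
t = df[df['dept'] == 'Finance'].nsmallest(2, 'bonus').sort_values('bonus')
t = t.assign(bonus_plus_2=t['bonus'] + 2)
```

17

filter rows where dept == 'Finance':
       dept  bonus office
3   Finance      9    AUS
5   Finance     15    AUS
11  Finance     42    AUS
take 2 rows with smallest bonus:
      dept  bonus office
3  Finance      9    AUS
5  Finance     15    AUS
sort by bonus:
      dept  bonus office
3  Finance      9    AUS
5  Finance     15    AUS
add column bonus_plus_2 = t['bonus'] + 2:
      dept  bonus office  bonus_plus_2
3  Finance      9    AUS            11
5  Finance     15    AUS            17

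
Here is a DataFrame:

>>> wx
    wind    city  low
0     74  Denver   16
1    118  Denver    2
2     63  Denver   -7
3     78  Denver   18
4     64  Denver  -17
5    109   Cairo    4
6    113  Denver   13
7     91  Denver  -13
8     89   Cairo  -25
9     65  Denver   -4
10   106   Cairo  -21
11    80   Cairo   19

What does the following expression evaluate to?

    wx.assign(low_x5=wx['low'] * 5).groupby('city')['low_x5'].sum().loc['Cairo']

-115

add column low_x5 = wx['low'] * 5:
    wind    city  low  low_x5
0     74  Denver   16      80
1    118  Denver    2      10
2     63  Denver   -7     -35
3     78  Denver   18      90
4     64  Denver  -17     -85
5    109   Cairo    4      20
6    113  Denver   13      65
7     91  Denver  -13     -65
8     89   Cairo  -25    -125
9     65  Denver   -4     -20
10   106   Cairo  -21    -105
11    80   Cairo   19      95
group by city, sum of low_x5:
city
Cairo    -115
Denver     40
Name: low_x5, dtype: int64
Reading off the value at index 'Cairo', we get -115.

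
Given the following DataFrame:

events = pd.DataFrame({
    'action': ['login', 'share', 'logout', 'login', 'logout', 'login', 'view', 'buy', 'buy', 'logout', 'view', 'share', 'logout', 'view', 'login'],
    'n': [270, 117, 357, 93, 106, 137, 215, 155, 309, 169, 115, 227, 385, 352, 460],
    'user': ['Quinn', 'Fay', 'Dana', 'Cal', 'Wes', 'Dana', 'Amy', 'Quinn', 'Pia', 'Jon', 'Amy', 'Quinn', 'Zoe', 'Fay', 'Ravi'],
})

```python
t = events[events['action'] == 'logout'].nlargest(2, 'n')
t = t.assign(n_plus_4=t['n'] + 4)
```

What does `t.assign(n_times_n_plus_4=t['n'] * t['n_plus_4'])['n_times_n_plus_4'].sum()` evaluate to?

filter rows where action == 'logout':
    action    n  user
2   logout  357  Dana
4   logout  106   Wes
9   logout  169   Jon
12  logout  385   Zoe
take 2 rows with largest n:
    action    n  user
12  logout  385   Zoe
2   logout  357  Dana
add column n_plus_4 = t['n'] + 4:
    action    n  user  n_plus_4
12  logout  385   Zoe       389
2   logout  357  Dana       361
add column n_times_n_plus_4 = t['n'] * t['n_plus_4']:
    action    n  user  n_plus_4  n_times_n_plus_4
12  logout  385   Zoe       389            149765
2   logout  357  Dana       361            128877
sum of column 'n_times_n_plus_4' → 278642

278642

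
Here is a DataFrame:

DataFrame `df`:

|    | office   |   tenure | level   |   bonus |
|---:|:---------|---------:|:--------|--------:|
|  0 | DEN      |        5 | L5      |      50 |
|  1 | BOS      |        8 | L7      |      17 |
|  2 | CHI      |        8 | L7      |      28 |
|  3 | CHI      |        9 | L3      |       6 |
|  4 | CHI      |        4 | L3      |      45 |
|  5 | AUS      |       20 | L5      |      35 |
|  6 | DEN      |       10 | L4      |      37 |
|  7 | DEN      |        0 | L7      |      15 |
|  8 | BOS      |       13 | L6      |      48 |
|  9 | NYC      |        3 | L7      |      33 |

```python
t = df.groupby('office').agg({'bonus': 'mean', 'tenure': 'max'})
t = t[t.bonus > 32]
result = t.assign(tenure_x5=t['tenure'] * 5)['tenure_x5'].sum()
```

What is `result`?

group by office: mean(bonus), max(tenure):
            bonus  tenure
office                   
AUS     35.000000      20
BOS     32.500000      13
CHI     26.333333       9
DEN     34.000000      10
NYC     33.000000       3
filter rows where bonus > 32:
        bonus  tenure
office               
AUS      35.0      20
BOS      32.5      13
DEN      34.0      10
NYC      33.0       3
add column tenure_x5 = t['tenure'] * 5:
        bonus  tenure  tenure_x5
office                          
AUS      35.0      20        100
BOS      32.5      13         65
DEN      34.0      10         50
NYC      33.0       3         15

230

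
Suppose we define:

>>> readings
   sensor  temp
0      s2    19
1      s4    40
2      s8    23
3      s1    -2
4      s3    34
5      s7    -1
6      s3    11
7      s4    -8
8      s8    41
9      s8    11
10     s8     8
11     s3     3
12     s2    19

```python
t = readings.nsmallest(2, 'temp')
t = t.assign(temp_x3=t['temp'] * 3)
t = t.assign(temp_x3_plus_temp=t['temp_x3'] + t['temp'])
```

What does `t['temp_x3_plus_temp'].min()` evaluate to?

-32

take 2 rows with smallest temp:
  sensor  temp
7     s4    -8
3     s1    -2
add column temp_x3 = t['temp'] * 3:
  sensor  temp  temp_x3
7     s4    -8      -24
3     s1    -2       -6
add column temp_x3_plus_temp = t['temp_x3'] + t['temp']:
  sensor  temp  temp_x3  temp_x3_plus_temp
7     s4    -8      -24                -32
3     s1    -2       -6                 -8
Then the min of column 'temp_x3_plus_temp': -32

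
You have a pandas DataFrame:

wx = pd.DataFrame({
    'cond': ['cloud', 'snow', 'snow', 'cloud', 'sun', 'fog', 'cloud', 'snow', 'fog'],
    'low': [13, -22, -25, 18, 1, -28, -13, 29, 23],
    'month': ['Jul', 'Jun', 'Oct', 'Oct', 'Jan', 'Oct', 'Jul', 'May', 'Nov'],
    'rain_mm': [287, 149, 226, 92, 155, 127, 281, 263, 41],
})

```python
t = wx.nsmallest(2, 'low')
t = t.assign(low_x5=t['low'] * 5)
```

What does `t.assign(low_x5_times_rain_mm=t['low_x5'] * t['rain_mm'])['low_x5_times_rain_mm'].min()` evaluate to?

take 2 rows with smallest low:
   cond  low month  rain_mm
5   fog  -28   Oct      127
2  snow  -25   Oct      226
add column low_x5 = t['low'] * 5:
   cond  low month  rain_mm  low_x5
5   fog  -28   Oct      127    -140
2  snow  -25   Oct      226    -125
add column low_x5_times_rain_mm = t['low_x5'] * t['rain_mm']:
   cond  low month  rain_mm  low_x5  low_x5_times_rain_mm
5   fog  -28   Oct      127    -140                -17780
2  snow  -25   Oct      226    -125                -28250

-28250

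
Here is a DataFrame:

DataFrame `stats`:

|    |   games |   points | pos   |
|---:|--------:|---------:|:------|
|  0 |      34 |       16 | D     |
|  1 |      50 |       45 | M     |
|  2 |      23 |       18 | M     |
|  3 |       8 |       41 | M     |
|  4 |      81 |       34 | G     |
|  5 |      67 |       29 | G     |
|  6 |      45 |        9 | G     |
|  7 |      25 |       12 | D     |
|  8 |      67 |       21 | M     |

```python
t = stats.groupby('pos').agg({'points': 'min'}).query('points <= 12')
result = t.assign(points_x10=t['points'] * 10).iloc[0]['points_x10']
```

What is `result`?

120

group by pos, min of points:
     points
pos        
D        12
G         9
M        18
filter rows where points <= 12:
     points
pos        
D        12
G         9
add column points_x10 = t['points'] * 10:
     points  points_x10
pos                    
D        12         120
G         9          90
So iloc[0]['points_x10'] = 120.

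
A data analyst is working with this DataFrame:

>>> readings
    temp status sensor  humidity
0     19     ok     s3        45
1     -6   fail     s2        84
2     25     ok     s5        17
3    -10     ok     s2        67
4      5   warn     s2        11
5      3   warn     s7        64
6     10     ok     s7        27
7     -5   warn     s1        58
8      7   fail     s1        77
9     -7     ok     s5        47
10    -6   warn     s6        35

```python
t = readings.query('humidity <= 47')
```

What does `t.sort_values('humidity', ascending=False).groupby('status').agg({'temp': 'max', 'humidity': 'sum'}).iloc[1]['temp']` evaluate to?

5

filter rows where humidity <= 47:
    temp status sensor  humidity
0     19     ok     s3        45
2     25     ok     s5        17
4      5   warn     s2        11
6     10     ok     s7        27
9     -7     ok     s5        47
10    -6   warn     s6        35
sort by humidity descending:
    temp status sensor  humidity
9     -7     ok     s5        47
0     19     ok     s3        45
10    -6   warn     s6        35
6     10     ok     s7        27
2     25     ok     s5        17
4      5   warn     s2        11
group by status: max(temp), sum(humidity):
        temp  humidity
status                
ok        25       136
warn       5        46
value at position 1, column 'temp' → 5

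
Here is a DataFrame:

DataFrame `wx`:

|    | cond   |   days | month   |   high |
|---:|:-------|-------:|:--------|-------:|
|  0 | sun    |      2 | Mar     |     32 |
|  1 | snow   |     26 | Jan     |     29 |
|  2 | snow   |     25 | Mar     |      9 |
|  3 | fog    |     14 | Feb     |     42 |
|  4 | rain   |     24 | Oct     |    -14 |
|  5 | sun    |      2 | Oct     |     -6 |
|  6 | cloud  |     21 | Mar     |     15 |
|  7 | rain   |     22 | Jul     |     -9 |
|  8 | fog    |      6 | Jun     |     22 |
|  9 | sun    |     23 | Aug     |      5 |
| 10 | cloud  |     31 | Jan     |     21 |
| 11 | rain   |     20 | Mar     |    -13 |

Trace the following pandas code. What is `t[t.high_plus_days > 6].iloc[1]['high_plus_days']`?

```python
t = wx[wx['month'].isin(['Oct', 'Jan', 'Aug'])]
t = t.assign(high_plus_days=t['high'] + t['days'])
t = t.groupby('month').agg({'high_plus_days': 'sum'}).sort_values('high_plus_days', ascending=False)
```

28

filter rows where month in ['Oct', 'Jan', 'Aug']:
     cond  days month  high
1    snow    26   Jan    29
4    rain    24   Oct   -14
5     sun     2   Oct    -6
9     sun    23   Aug     5
10  cloud    31   Jan    21
add column high_plus_days = t['high'] + t['days']:
     cond  days month  high  high_plus_days
1    snow    26   Jan    29              55
4    rain    24   Oct   -14              10
5     sun     2   Oct    -6              -4
9     sun    23   Aug     5              28
10  cloud    31   Jan    21              52
group by month, sum of high_plus_days:
       high_plus_days
month                
Aug                28
Jan               107
Oct                 6
sort by high_plus_days descending:
       high_plus_days
month                
Jan               107
Aug                28
Oct                 6
filter rows where high_plus_days > 6:
       high_plus_days
month                
Jan               107
Aug                28
Finally, value at position 1, column 'high_plus_days' = 28.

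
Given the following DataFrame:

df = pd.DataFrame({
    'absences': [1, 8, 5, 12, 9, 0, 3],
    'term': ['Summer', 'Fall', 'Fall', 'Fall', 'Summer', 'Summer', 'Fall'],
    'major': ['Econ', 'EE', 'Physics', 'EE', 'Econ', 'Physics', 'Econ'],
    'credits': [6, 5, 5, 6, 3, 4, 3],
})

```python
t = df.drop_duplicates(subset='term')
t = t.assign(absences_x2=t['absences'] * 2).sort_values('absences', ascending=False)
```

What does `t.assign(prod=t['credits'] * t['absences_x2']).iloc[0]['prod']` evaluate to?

80

drop duplicate term (keep=first):
   absences    term major  credits
0         1  Summer  Econ        6
1         8    Fall    EE        5
add column absences_x2 = t['absences'] * 2:
   absences    term major  credits  absences_x2
0         1  Summer  Econ        6            2
1         8    Fall    EE        5           16
sort by absences descending:
   absences    term major  credits  absences_x2
1         8    Fall    EE        5           16
0         1  Summer  Econ        6            2
add column prod = t['credits'] * t['absences_x2']:
   absences    term major  credits  absences_x2  prod
1         8    Fall    EE        5           16    80
0         1  Summer  Econ        6            2    12
The value at position 0, column 'prod' is 80.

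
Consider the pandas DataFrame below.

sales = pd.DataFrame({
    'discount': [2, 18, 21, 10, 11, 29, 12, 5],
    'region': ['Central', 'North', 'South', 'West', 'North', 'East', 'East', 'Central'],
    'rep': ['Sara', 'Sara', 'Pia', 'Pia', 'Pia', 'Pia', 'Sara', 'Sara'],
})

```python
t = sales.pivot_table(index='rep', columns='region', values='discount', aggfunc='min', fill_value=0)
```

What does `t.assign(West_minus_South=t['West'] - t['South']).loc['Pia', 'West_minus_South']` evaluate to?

pivot: rows=rep, cols=region, min(discount):
region  Central  East  North  South  West
rep                                      
Pia           0    29     11     21    10
Sara          2    12     18      0     0
add column West_minus_South = t['West'] - t['South']:
region  Central  East  North  South  West  West_minus_South
rep                                                        
Pia           0    29     11     21    10               -11
Sara          2    12     18      0     0                 0
Hence -11.

-11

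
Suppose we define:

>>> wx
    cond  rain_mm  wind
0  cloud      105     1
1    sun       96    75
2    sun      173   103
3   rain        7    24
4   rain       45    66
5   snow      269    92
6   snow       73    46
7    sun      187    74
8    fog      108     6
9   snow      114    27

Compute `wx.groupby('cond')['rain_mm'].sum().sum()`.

1177

group by cond, sum of rain_mm:
cond
cloud    105
fog      108
rain      52
snow     456
sun      456
Name: rain_mm, dtype: int64
The sum of the resulting series is 1177.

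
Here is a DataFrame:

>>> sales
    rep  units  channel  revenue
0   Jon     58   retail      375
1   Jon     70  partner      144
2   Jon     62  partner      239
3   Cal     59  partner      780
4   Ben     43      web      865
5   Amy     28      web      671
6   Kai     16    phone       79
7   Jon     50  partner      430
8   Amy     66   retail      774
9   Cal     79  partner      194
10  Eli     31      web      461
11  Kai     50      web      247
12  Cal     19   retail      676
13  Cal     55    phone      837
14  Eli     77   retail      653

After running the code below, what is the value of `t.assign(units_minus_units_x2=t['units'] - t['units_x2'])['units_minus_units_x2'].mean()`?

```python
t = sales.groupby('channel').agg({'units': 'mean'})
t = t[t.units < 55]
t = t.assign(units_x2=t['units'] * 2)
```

-36.75

group by channel, mean of units:
         units
channel       
partner   64.0
phone     35.5
retail    55.0
web       38.0
filter rows where units < 55:
         units
channel       
phone     35.5
web       38.0
add column units_x2 = t['units'] * 2:
         units  units_x2
channel                 
phone     35.5      71.0
web       38.0      76.0
add column units_minus_units_x2 = t['units'] - t['units_x2']:
         units  units_x2  units_minus_units_x2
channel                                       
phone     35.5      71.0                 -35.5
web       38.0      76.0                 -38.0
Then the mean of column 'units_minus_units_x2': -36.75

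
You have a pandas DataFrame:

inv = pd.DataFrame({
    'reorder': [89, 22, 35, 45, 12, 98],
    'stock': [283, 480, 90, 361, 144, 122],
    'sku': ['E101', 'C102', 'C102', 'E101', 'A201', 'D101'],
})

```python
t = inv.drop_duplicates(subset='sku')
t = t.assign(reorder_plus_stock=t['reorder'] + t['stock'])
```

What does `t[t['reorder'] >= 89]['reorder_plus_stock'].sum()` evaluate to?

drop duplicate sku (keep=first):
   reorder  stock   sku
0       89    283  E101
1       22    480  C102
4       12    144  A201
5       98    122  D101
add column reorder_plus_stock = t['reorder'] + t['stock']:
   reorder  stock   sku  reorder_plus_stock
0       89    283  E101                 372
1       22    480  C102                 502
4       12    144  A201                 156
5       98    122  D101                 220
filter rows where reorder >= 89:
   reorder  stock   sku  reorder_plus_stock
0       89    283  E101                 372
5       98    122  D101                 220
Reading off the sum of column 'reorder_plus_stock', we get 592.

592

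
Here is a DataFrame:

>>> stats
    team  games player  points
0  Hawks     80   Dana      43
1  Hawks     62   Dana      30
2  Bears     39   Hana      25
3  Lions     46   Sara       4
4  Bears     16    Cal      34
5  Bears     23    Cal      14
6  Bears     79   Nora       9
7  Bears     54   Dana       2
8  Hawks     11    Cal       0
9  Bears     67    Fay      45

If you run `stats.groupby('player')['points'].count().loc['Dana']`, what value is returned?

group by player, count of points:
player
Cal     3
Dana    3
Fay     1
Hana    1
Nora    1
Sara    1
Name: points, dtype: int64
Hence 3.

3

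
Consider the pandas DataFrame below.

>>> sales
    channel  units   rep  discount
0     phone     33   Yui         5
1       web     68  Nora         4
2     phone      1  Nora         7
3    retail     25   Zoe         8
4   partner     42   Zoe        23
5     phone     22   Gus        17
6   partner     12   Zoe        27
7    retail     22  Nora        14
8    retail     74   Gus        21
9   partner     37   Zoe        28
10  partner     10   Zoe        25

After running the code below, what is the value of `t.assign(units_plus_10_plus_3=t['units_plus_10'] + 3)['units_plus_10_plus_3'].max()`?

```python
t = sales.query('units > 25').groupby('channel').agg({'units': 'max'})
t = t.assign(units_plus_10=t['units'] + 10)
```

filter rows where units > 25:
   channel  units   rep  discount
0    phone     33   Yui         5
1      web     68  Nora         4
4  partner     42   Zoe        23
8   retail     74   Gus        21
9  partner     37   Zoe        28
group by channel, max of units:
         units
channel       
partner     42
phone       33
retail      74
web         68
add column units_plus_10 = t['units'] + 10:
         units  units_plus_10
channel                      
partner     42             52
phone       33             43
retail      74             84
web         68             78
add column units_plus_10_plus_3 = t['units_plus_10'] + 3:
         units  units_plus_10  units_plus_10_plus_3
channel                                            
partner     42             52                    55
phone       33             43                    46
retail      74             84                    87
web         68             78                    81
So max() = 87.

87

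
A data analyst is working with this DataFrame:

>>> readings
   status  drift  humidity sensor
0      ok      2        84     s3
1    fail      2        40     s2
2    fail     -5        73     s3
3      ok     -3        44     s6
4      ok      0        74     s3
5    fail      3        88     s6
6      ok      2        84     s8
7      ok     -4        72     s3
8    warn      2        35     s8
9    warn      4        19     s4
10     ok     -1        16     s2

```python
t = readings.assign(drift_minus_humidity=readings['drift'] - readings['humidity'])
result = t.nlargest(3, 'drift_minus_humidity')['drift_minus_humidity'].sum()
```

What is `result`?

add column drift_minus_humidity = readings['drift'] - readings['humidity']:
   status  drift  humidity sensor  drift_minus_humidity
0      ok      2        84     s3                   -82
1    fail      2        40     s2                   -38
2    fail     -5        73     s3                   -78
3      ok     -3        44     s6                   -47
4      ok      0        74     s3                   -74
5    fail      3        88     s6                   -85
6      ok      2        84     s8                   -82
7      ok     -4        72     s3                   -76
8    warn      2        35     s8                   -33
9    warn      4        19     s4                   -15
10     ok     -1        16     s2                   -17
take 3 rows with largest drift_minus_humidity:
   status  drift  humidity sensor  drift_minus_humidity
9    warn      4        19     s4                   -15
10     ok     -1        16     s2                   -17
8    warn      2        35     s8                   -33
Hence -65.

-65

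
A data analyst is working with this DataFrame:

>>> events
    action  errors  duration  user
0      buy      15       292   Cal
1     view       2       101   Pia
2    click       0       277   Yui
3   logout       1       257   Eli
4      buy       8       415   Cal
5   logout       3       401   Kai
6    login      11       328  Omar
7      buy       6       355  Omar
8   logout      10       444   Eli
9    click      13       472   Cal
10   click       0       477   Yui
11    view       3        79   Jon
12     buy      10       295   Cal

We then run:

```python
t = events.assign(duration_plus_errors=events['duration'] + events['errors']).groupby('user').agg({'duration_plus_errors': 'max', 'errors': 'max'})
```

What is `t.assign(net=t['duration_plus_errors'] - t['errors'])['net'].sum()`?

add column duration_plus_errors = events['duration'] + events['errors']:
    action  errors  duration  user  duration_plus_errors
0      buy      15       292   Cal                   307
1     view       2       101   Pia                   103
2    click       0       277   Yui                   277
3   logout       1       257   Eli                   258
4      buy       8       415   Cal                   423
5   logout       3       401   Kai                   404
6    login      11       328  Omar                   339
7      buy       6       355  Omar                   361
8   logout      10       444   Eli                   454
9    click      13       472   Cal                   485
10   click       0       477   Yui                   477
11    view       3        79   Jon                    82
12     buy      10       295   Cal                   305
group by user: max(duration_plus_errors), max(errors):
      duration_plus_errors  errors
user                              
Cal                    485      15
Eli                    454      10
Jon                     82       3
Kai                    404       3
Omar                   361      11
Pia                    103       2
Yui                    477       0
add column net = t['duration_plus_errors'] - t['errors']:
      duration_plus_errors  errors  net
user                                   
Cal                    485      15  470
Eli                    454      10  444
Jon                     82       3   79
Kai                    404       3  401
Omar                   361      11  350
Pia                    103       2  101
Yui                    477       0  477

2322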